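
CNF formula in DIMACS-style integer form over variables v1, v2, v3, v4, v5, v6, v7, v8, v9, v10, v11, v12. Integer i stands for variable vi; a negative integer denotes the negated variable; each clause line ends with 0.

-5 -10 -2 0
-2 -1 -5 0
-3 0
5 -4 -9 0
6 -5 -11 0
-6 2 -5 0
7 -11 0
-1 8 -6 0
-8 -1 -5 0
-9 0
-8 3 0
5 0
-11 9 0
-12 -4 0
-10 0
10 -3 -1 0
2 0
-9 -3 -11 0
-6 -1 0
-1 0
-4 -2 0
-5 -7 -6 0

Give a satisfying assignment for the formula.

v1 = 0  v2 = 1  v3 = 0  v4 = 0  v5 = 1  v6 = 0  v7 = 1  v8 = 0  v9 = 0  v10 = 0  v11 = 0  v12 = 1

Check each clause:
  1. (!v2 || !v5 || !v10) — !v10 is true.
  2. (!v1 || !v2 || !v5) — !v1 is true.
  3. (!v3) — !v3 is true.
  4. (!v9 || !v4 || v5) — !v4 is true.
  5. (!v5 || v6 || !v11) — !v11 is true.
  6. (v2 || !v6 || !v5) — !v6 is true.
  7. (!v11 || v7) — !v11 is true.
  8. (!v1 || !v6 || v8) — !v6 is true.
  9. (!v8 || !v1 || !v5) — !v8 is true.
  10. (!v9) — !v9 is true.
  11. (!v8 || v3) — !v8 is true.
  12. (v5) — v5 is true.
  13. (!v11 || v9) — !v11 is true.
  14. (!v4 || !v12) — !v4 is true.
  15. (!v10) — !v10 is true.
  16. (!v1 || !v3 || v10) — !v3 is true.
  17. (v2) — v2 is true.
  18. (!v9 || !v11 || !v3) — !v3 is true.
  19. (!v6 || !v1) — !v6 is true.
  20. (!v1) — !v1 is true.
  21. (!v4 || !v2) — !v4 is true.
  22. (!v7 || !v5 || !v6) — !v6 is true.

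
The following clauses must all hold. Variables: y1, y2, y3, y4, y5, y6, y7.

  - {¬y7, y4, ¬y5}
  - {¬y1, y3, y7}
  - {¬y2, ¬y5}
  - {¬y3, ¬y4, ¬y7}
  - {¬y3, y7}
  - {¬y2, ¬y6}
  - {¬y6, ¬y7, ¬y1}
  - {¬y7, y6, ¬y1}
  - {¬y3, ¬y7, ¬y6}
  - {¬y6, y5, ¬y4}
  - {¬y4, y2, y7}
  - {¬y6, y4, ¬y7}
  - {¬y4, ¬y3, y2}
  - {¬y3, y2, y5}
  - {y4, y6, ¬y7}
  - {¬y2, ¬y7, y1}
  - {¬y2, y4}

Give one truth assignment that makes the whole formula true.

Set y1 = False and propagate.
Branch on y2: take y2 = False.
Branch on y3: take y3 = False.
The remaining clauses are satisfied by y4 = True, y5 = True, y6 = True, y7 = True.

y1=False, y2=False, y3=False, y4=True, y5=True, y6=True, y7=True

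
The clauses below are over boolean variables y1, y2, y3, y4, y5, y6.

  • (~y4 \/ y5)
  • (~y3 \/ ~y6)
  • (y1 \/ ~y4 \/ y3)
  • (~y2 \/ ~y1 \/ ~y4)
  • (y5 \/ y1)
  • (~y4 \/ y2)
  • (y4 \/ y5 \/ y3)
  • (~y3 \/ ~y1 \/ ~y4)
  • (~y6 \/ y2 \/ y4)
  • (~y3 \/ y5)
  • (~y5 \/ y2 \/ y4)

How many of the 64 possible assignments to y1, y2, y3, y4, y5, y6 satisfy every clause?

7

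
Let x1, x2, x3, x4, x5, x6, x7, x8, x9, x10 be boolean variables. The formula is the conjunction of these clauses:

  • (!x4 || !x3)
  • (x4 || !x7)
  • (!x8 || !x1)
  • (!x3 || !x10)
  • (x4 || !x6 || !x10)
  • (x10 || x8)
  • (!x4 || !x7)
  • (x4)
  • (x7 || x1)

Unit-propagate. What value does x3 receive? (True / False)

(x4) stands alone — x4 = True.
(!x3 || !x4) with x4 = True leaves only !x3, so x3 = False.

False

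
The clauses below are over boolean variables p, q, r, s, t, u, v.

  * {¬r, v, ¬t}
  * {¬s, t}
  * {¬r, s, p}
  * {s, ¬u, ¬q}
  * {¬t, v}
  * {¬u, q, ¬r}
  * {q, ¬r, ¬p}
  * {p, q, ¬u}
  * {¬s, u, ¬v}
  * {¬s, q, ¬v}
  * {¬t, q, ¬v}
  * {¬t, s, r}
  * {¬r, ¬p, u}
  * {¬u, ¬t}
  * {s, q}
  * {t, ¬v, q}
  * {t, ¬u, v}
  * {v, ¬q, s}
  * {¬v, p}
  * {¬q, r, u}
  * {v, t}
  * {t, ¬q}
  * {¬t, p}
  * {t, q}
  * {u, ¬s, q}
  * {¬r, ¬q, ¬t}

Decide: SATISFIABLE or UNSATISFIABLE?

q = True:
  propagation gives t=True, v=True, u=False, s=False; an empty clause results — contradiction.
q = False:
  propagation gives s=True, t=True, v=True; an empty clause results — contradiction.
Every branch closes, so no satisfying assignment exists.

UNSATISFIABLE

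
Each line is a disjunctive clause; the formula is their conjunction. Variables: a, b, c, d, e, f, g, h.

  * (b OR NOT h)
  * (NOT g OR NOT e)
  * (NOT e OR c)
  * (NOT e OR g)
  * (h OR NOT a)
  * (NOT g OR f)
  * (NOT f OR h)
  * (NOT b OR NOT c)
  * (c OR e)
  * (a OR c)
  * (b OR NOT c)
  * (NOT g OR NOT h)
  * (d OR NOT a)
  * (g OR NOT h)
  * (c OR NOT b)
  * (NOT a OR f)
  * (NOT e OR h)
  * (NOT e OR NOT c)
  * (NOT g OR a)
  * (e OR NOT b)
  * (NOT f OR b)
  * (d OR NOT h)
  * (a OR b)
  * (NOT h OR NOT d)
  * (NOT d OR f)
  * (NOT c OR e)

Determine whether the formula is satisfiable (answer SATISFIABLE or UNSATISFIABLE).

c = True:
  propagation gives b=False; an empty clause results — contradiction.
c = False:
  propagation gives e=False; an empty clause results — contradiction.
Every branch closes, so no satisfying assignment exists.

UNSATISFIABLE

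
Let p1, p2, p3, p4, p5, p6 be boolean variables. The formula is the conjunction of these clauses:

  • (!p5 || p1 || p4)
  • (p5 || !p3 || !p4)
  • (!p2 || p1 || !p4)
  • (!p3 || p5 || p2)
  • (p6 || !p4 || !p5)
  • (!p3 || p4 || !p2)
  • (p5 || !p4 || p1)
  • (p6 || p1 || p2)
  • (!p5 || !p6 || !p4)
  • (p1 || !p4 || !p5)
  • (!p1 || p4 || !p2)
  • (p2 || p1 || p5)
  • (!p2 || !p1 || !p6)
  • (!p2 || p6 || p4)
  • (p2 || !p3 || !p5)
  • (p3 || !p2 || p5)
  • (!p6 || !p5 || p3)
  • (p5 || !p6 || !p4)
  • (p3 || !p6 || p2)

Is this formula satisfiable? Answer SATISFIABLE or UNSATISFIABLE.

Branch on p1: take p1 = True.
Branch on p2: take p2 = False.
Branch on p3: take p3 = False.
  then p6 is forced to False.
For the remaining variables, p4 = False, p5 = False works.
So p1=True  p2=False  p3=False  p4=False  p5=False  p6=False is a satisfying assignment.

SATISFIABLE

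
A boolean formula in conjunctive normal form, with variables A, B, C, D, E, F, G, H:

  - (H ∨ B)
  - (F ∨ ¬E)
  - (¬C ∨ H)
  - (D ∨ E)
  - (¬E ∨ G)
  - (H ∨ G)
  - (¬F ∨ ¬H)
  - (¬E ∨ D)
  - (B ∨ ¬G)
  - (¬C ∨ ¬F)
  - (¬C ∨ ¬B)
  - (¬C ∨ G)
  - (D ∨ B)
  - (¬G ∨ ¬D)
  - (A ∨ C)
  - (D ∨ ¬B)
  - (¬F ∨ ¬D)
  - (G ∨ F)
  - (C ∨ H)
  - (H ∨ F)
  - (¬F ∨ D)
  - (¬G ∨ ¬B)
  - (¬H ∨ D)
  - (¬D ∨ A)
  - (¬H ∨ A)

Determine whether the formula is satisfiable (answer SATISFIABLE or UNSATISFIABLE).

UNSATISFIABLE

D = True:
  propagation gives G=False, E=False, H=True, F=False; an empty clause results — contradiction.
D = False:
  propagation gives E=True; an empty clause results — contradiction.
Every branch closes, so no satisfying assignment exists.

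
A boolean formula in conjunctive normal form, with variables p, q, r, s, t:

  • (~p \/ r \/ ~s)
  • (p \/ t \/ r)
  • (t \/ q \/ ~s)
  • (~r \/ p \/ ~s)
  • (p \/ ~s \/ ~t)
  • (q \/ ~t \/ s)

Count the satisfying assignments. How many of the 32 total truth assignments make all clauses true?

13

Case analysis on s and p:
  s=T, p=T: remaining (q,r,t) ∈ {(F,T,T); (T,T,F); (T,T,T)} — 3.
  s=T, p=F: a clause becomes empty — 0.
  s=F, p=T: r free; 3 ways for (q,t) × 2^1 = 6.
  s=F, p=F: remaining (q,r,t) ∈ {(F,T,F); (T,F,T); (T,T,F); (T,T,T)} — 4.
Total: 3 + 0 + 6 + 4 = 13.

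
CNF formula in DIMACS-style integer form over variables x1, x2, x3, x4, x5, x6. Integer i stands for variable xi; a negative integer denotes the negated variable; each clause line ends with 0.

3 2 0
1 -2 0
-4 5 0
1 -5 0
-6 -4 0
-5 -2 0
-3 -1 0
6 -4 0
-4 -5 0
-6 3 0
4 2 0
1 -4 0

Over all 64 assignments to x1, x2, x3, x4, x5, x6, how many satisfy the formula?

The models are:
  x1=T x2=T x3=F x4=F x5=F x6=F
That's 1 in total.

1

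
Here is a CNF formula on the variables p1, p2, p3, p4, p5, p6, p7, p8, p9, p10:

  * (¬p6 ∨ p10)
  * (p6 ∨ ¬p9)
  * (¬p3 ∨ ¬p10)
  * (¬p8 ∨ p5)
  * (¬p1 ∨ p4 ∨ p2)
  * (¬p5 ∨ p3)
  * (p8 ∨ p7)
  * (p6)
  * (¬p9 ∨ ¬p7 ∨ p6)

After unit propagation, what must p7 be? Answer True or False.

True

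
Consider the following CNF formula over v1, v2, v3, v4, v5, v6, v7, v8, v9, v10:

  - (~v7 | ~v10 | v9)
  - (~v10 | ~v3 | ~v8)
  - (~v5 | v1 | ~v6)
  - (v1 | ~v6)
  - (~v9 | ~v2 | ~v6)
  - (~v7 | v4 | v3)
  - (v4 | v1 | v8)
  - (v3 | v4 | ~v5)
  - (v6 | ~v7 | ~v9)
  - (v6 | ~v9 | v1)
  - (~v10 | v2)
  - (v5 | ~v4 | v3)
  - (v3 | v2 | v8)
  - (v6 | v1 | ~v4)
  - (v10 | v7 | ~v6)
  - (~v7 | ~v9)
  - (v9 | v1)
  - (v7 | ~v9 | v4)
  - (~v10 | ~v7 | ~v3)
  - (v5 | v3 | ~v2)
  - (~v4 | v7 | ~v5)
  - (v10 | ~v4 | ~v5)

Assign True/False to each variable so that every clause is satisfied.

v1 = True  v2 = False  v3 = True  v4 = False  v5 = True  v6 = False  v7 = False  v8 = False  v9 = False  v10 = False

Check each clause:
  1. (v9 | ~v10 | ~v7) — ~v7 is true.
  2. (~v3 | ~v8 | ~v10) — ~v8 is true.
  3. (~v5 | v1 | ~v6) — v1 is true.
  4. (v1 | ~v6) — v1 is true.
  5. (~v9 | ~v6 | ~v2) — ~v6 is true.
  6. (v3 | ~v7 | v4) — ~v7 is true.
  7. (v1 | v8 | v4) — v1 is true.
  8. (v4 | ~v5 | v3) — v3 is true.
  9. (~v7 | ~v9 | v6) — ~v7 is true.
  10. (v1 | v6 | ~v9) — v1 is true.
  11. (v2 | ~v10) — ~v10 is true.
  12. (v5 | ~v4 | v3) — v3 is true.
  13. (v3 | v2 | v8) — v3 is true.
  14. (~v4 | v1 | v6) — v1 is true.
  15. (v10 | ~v6 | v7) — ~v6 is true.
  16. (~v9 | ~v7) — ~v7 is true.
  17. (v9 | v1) — v1 is true.
  18. (v4 | ~v9 | v7) — ~v9 is true.
  19. (~v10 | ~v3 | ~v7) — ~v7 is true.
  20. (~v2 | v3 | v5) — v3 is true.
  21. (v7 | ~v5 | ~v4) — ~v4 is true.
  22. (v10 | ~v4 | ~v5) — ~v4 is true.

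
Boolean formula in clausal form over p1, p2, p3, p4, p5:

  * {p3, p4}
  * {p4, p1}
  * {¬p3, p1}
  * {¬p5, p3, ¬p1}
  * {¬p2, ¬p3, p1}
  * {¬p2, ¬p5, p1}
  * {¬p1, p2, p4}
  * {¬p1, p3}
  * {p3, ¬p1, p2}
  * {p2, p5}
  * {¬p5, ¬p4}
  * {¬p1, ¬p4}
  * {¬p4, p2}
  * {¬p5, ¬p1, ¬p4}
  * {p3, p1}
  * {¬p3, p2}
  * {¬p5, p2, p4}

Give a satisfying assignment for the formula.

p1=1, p2=1, p3=1, p4=0, p5=1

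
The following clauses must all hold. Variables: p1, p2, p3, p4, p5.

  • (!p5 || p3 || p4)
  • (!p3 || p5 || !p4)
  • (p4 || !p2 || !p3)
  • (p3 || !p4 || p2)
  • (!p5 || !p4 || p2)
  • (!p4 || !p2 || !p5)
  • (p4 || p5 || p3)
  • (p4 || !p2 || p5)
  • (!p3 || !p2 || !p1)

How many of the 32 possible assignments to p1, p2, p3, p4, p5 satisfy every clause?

6

The models are:
  p1=0 p2=0 p3=1 p4=0 p5=0
  p1=0 p2=0 p3=1 p4=0 p5=1
  p1=0 p2=1 p3=0 p4=1 p5=0
  p1=1 p2=0 p3=1 p4=0 p5=0
  p1=1 p2=0 p3=1 p4=0 p5=1
  p1=1 p2=1 p3=0 p4=1 p5=0
That's 6 in total.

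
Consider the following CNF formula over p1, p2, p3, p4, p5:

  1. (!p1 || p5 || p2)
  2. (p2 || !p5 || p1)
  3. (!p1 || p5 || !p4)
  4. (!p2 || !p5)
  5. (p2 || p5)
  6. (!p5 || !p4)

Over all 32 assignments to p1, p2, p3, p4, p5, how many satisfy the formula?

8

Split on p5, then p2.
  p5=1, p2=1: a clause becomes empty — 0.
  p5=1, p2=0: remaining (p1,p3,p4) ∈ {(1,0,0); (1,1,0)} — 2.
  p5=0, p2=1: p3 free; 3 ways for (p1,p4) × 2^1 = 6.
  p5=0, p2=0: a clause becomes empty — 0.
Total: 0 + 2 + 6 + 0 = 8.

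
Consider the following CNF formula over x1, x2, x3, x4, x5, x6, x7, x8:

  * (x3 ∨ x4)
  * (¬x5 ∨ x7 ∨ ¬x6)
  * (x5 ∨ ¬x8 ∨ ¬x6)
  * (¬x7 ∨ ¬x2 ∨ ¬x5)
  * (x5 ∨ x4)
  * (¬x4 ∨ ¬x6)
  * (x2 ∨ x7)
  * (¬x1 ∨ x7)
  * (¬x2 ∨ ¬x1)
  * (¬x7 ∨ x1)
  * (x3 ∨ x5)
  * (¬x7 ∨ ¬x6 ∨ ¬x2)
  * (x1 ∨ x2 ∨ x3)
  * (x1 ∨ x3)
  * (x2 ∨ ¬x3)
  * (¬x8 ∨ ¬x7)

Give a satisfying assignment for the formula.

x6 occurs only negated in the remaining clauses — set x6 = False.
x8 occurs only negated in the remaining clauses — set x8 = False.
Try x1 = True.
  then x7 is forced to True.
  then x2 is forced to False.
  then x3 is forced to False.
  then x4 is forced to True.
  then x5 is forced to True.

x1=True, x2=False, x3=False, x4=True, x5=True, x6=False, x7=True, x8=False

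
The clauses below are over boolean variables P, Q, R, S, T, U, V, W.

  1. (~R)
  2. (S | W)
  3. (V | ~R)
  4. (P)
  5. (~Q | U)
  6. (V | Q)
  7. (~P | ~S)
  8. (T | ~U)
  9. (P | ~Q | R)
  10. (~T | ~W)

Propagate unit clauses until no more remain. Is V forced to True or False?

True

(~R) stands alone — R = False.
Unit clause (P) sets P = True.
(~S | ~P) with P = True leaves only ~S, so S = False.
In (S | W), S is now false; W must hold, so W = True.
From (~W | ~T) and W = True: T = False.
From (~U | T) and T = False: U = False.
(~Q | U): since U = False, the clause reduces to (~Q). Q = False.
(Q | V) with Q = False leaves only V, so V = True.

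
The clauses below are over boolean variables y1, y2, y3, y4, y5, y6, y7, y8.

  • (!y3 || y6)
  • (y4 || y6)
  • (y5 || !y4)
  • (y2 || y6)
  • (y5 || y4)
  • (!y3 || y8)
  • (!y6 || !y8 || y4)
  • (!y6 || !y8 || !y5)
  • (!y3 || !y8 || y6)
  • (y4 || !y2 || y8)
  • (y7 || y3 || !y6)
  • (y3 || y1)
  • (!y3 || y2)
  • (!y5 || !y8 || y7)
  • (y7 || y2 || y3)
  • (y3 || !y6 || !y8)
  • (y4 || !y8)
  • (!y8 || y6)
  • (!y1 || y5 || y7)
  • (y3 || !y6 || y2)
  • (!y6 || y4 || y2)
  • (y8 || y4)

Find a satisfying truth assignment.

Pure literal: y7 appears only positively; assign y7 = True.
Branch on y1: take y1 = True.
Set y2 = True and propagate.
The remaining clauses are satisfied by y3 = False, y4 = True, y5 = True, y6 = True, y8 = False.
Check each clause:
  1. (y6 || !y3) — !y3 is true.
  2. (y4 || y6) — y4 is true.
  3. (y5 || !y4) — y5 is true.
  4. (y2 || y6) — y2 is true.
  5. (y5 || y4) — y4 is true.
  6. (y8 || !y3) — !y3 is true.
  7. (y4 || !y6 || !y8) — !y8 is true.
  8. (!y6 || !y8 || !y5) — !y8 is true.
  9. (y6 || !y3 || !y8) — !y8 is true.
  10. (!y2 || y4 || y8) — y4 is true.
  11. (y7 || !y6 || y3) — y7 is true.
  12. (y1 || y3) — y1 is true.
  13. (y2 || !y3) — y2 is true.
  14. (!y5 || !y8 || y7) — !y8 is true.
  15. (y3 || y2 || y7) — y2 is true.
  16. (y3 || !y8 || !y6) — !y8 is true.
  17. (y4 || !y8) — !y8 is true.
  18. (y6 || !y8) — !y8 is true.
  19. (y5 || !y1 || y7) — y5 is true.
  20. (y2 || !y6 || y3) — y2 is true.
  21. (y2 || !y6 || y4) — y2 is true.
  22. (y4 || y8) — y4 is true.

y1 = T, y2 = T, y3 = F, y4 = T, y5 = T, y6 = T, y7 = T, y8 = F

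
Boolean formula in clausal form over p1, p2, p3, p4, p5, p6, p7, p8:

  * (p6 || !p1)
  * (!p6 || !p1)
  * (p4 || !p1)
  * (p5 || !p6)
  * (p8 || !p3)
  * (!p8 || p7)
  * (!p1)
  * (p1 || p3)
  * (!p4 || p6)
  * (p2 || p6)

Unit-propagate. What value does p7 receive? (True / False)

(!p1) is a unit clause: p1 = False.
(p3 || p1): since p1 = False, the clause reduces to (p3). p3 = True.
(p8 || !p3): since p3 = True, the clause reduces to (p8). p8 = True.
From (!p8 || p7) and p8 = True: p7 = True.

True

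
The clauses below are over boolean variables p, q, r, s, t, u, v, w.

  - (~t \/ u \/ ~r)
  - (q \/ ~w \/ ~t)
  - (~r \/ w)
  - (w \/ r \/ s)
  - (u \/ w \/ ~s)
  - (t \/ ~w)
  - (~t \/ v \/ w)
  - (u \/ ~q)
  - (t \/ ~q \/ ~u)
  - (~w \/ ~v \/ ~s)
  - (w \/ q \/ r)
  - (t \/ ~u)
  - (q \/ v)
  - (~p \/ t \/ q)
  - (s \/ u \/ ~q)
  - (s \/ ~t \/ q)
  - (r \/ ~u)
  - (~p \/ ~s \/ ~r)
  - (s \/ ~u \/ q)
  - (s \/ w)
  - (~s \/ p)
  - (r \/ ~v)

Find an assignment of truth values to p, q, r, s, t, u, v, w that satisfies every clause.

p=F, q=T, r=T, s=F, t=T, u=T, v=T, w=T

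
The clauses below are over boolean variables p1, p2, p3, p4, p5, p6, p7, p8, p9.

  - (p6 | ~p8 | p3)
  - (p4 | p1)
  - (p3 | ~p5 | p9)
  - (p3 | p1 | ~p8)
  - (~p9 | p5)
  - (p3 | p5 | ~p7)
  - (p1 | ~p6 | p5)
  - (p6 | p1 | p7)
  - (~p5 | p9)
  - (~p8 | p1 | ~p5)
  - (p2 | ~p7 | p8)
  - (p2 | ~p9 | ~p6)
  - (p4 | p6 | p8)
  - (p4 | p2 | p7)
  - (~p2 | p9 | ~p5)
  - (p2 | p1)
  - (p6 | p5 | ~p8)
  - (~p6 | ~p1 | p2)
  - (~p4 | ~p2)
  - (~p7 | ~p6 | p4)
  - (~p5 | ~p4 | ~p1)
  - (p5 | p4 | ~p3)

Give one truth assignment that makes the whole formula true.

p1=T, p2=T, p3=F, p4=F, p5=F, p6=T, p7=F, p8=T, p9=F

Set p1 = True and propagate.
For the remaining variables, p2 = True, p3 = False, p4 = False, p5 = False, p6 = True, p7 = False, p8 = True, p9 = False works.
Every clause has at least one true literal under this assignment.
Check each clause:
  1. (~p8 | p6 | p3) — p6 is true.
  2. (p4 | p1) — p1 is true.
  3. (~p5 | p3 | p9) — ~p5 is true.
  4. (p3 | p1 | ~p8) — p1 is true.
  5. (p5 | ~p9) — ~p9 is true.
  6. (~p7 | p5 | p3) — ~p7 is true.
  7. (p1 | ~p6 | p5) — p1 is true.
  8. (p7 | p1 | p6) — p1 is true.
  9. (~p5 | p9) — ~p5 is true.
  10. (p1 | ~p5 | ~p8) — p1 is true.
  11. (p2 | p8 | ~p7) — p8 is true.
  12. (~p9 | p2 | ~p6) — p2 is true.
  13. (p4 | p6 | p8) — p8 is true.
  14. (p2 | p7 | p4) — p2 is true.
  15. (~p5 | p9 | ~p2) — ~p5 is true.
  16. (p2 | p1) — p1 is true.
  17. (~p8 | p5 | p6) — p6 is true.
  18. (~p6 | p2 | ~p1) — p2 is true.
  19. (~p4 | ~p2) — ~p4 is true.
  20. (~p6 | ~p7 | p4) — ~p7 is true.
  21. (~p5 | ~p4 | ~p1) — ~p5 is true.
  22. (p4 | p5 | ~p3) — ~p3 is true.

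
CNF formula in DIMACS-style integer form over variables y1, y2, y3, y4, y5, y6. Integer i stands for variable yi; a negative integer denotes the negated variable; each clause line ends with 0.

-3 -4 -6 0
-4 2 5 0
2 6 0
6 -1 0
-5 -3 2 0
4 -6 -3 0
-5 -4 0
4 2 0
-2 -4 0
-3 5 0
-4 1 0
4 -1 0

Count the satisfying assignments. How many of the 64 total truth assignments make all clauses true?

Satisfying assignments:
  y1=F y2=T y3=F y4=F y5=F y6=F
  y1=F y2=T y3=F y4=F y5=F y6=T
  y1=F y2=T y3=F y4=F y5=T y6=F
  y1=F y2=T y3=F y4=F y5=T y6=T
  y1=F y2=T y3=T y4=F y5=T y6=F
That's 5 in total.

5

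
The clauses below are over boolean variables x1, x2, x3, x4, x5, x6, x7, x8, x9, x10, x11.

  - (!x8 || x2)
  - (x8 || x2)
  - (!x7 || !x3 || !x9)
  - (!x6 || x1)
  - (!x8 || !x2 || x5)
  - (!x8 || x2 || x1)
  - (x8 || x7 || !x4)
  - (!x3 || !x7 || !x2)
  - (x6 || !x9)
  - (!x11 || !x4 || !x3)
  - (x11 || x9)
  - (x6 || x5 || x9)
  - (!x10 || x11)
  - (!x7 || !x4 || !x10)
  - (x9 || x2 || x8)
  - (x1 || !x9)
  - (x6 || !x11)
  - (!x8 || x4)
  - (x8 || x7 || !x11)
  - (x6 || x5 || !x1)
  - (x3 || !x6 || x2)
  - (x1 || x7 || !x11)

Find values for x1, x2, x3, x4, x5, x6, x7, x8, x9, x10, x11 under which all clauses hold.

x1 = T  x2 = T  x3 = F  x4 = T  x5 = T  x6 = T  x7 = T  x8 = F  x9 = F  x10 = F  x11 = T

x5 occurs only positively in the remaining clauses — set x5 = True.
x10 occurs only negated in the remaining clauses — set x10 = False.
Branch on x1: take x1 = True.
For the remaining variables, x2 = True, x3 = False, x4 = True, x6 = True, x7 = True, x8 = False, x9 = False, x11 = True works.
Every clause has at least one true literal under this assignment.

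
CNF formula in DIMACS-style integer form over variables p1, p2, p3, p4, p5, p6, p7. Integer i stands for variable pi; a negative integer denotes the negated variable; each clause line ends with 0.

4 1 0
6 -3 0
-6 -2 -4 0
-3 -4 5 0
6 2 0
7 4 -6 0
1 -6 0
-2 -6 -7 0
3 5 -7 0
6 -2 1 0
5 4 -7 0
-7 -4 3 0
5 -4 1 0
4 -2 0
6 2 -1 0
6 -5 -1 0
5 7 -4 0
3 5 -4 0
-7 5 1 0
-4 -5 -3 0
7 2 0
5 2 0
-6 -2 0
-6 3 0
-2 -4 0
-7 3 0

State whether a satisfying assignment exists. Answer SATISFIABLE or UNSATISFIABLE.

SATISFIABLE

Set p1 = True and propagate.
Set p2 = False and propagate.
  then p6 is forced to True.
  then p7 is forced to True.
  then p5 is forced to True.
  then p3 is forced to True.
  then p4 is forced to False.
So p1=True, p2=False, p3=True, p4=False, p5=True, p6=True, p7=True is a satisfying assignment.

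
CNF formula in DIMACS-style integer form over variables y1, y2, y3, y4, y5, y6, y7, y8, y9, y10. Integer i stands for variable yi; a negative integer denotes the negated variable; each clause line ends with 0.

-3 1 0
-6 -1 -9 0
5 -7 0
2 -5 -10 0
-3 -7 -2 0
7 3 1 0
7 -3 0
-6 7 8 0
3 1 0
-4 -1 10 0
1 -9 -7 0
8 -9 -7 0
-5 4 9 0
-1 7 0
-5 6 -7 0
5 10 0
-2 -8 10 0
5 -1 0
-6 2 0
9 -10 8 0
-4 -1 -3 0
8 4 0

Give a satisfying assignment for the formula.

y1=True, y2=True, y3=False, y4=True, y5=True, y6=True, y7=True, y8=True, y9=False, y10=True

Set y1 = True and propagate.
  then y7 is forced to True.
  then y5 is forced to True.
  then y6 is forced to True.
  then y9 is forced to False.
  then y4 is forced to True.
  then y10 is forced to True.
  then y2 is forced to True.
  then y3 is forced to False.
  then y8 is forced to True.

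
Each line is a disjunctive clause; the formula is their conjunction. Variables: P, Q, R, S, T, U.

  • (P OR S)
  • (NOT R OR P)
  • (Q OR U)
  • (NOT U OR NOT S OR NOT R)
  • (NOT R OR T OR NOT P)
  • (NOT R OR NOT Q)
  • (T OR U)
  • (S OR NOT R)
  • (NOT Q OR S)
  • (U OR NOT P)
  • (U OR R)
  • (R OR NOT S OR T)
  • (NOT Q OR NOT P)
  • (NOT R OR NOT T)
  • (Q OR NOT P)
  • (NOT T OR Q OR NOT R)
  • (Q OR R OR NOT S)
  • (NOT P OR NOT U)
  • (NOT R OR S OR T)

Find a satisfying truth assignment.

P = False  Q = True  R = False  S = True  T = True  U = True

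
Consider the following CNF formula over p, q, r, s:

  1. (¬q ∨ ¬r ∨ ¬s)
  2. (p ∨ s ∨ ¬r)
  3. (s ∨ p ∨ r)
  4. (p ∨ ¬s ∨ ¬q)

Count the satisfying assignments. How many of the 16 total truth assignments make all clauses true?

Split on s, then p.
  s=T, p=T: remaining (q,r) ∈ {(F,F); (F,T); (T,F)} — 3.
  s=T, p=F: remaining (q,r) ∈ {(F,F); (F,T)} — 2.
  s=F, p=T: remaining (q,r) ∈ {(F,F); (F,T); (T,F); (T,T)} — 4.
  s=F, p=F: a clause becomes empty — 0.
Total: 3 + 2 + 4 + 0 = 9.

9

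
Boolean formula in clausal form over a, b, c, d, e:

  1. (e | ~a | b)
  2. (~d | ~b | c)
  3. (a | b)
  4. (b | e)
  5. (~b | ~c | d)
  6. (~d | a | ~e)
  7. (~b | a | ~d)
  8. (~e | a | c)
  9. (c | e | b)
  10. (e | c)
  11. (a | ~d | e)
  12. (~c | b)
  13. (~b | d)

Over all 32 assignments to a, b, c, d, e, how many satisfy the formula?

4

Satisfying assignments:
  a=T b=F c=F d=F e=T
  a=T b=F c=F d=T e=T
  a=T b=T c=T d=T e=F
  a=T b=T c=T d=T e=T
That's 4 in total.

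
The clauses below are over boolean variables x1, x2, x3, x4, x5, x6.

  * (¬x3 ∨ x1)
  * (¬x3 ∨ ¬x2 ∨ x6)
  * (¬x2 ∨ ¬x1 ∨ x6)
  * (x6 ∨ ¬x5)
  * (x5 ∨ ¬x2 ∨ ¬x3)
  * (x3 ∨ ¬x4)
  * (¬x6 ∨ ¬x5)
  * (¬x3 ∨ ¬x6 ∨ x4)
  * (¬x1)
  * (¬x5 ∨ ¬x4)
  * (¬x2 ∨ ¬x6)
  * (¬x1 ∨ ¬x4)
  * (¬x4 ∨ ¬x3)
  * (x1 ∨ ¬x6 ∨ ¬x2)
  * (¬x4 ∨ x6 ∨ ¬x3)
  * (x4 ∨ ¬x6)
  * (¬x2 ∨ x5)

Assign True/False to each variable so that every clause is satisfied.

x1 = 0, x2 = 0, x3 = 0, x4 = 0, x5 = 0, x6 = 0

Check each clause:
  1. (x1 ∨ ¬x3) — ¬x3 is true.
  2. (¬x2 ∨ ¬x3 ∨ x6) — ¬x3 is true.
  3. (x6 ∨ ¬x1 ∨ ¬x2) — ¬x2 is true.
  4. (¬x5 ∨ x6) — ¬x5 is true.
  5. (x5 ∨ ¬x3 ∨ ¬x2) — ¬x3 is true.
  6. (¬x4 ∨ x3) — ¬x4 is true.
  7. (¬x6 ∨ ¬x5) — ¬x6 is true.
  8. (x4 ∨ ¬x3 ∨ ¬x6) — ¬x6 is true.
  9. (¬x1) — ¬x1 is true.
  10. (¬x4 ∨ ¬x5) — ¬x5 is true.
  11. (¬x2 ∨ ¬x6) — ¬x6 is true.
  12. (¬x1 ∨ ¬x4) — ¬x4 is true.
  13. (¬x4 ∨ ¬x3) — ¬x4 is true.
  14. (¬x6 ∨ x1 ∨ ¬x2) — ¬x6 is true.
  15. (¬x4 ∨ ¬x3 ∨ x6) — ¬x4 is true.
  16. (¬x6 ∨ x4) — ¬x6 is true.
  17. (x5 ∨ ¬x2) — ¬x2 is true.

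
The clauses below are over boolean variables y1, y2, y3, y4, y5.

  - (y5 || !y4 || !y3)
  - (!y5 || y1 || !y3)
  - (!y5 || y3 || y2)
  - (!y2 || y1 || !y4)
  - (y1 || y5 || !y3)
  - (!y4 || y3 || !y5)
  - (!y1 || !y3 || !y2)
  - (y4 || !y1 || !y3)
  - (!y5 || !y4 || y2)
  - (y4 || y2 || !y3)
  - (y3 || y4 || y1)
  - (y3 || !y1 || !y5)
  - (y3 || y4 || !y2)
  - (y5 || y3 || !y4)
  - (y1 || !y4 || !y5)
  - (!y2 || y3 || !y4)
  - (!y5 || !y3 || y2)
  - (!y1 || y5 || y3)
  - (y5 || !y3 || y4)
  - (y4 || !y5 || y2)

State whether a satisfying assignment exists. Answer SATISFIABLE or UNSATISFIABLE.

y3 = True:
  y4 = True:
    propagation gives y5=True, y1=True, y2=False; an empty clause results — contradiction.
  y4 = False:
    propagation gives y1=False, y5=False; an empty clause results — contradiction.
y3 = False:
  y4 = True:
    propagation gives y5=False; an empty clause results — contradiction.
  y4 = False:
    propagation gives y1=True, y5=False; an empty clause results — contradiction.
Every branch closes, so no satisfying assignment exists.

UNSATISFIABLE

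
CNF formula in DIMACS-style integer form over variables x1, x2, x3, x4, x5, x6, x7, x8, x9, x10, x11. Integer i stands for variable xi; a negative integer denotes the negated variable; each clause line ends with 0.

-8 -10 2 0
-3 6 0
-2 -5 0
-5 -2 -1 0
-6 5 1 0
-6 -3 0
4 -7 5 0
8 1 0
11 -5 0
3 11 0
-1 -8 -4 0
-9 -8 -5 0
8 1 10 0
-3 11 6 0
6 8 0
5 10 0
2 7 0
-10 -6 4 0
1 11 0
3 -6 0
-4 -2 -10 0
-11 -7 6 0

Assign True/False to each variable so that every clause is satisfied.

Branch on x1: take x1 = False.
  then x8 is forced to True.
  then x11 is forced to True.
Branch on x2: take x2 = True.
  then x5 is forced to False.
  then x6 is forced to False.
  then x3 is forced to False.
  then x10 is forced to True.
  then x4 is forced to False.
  then x7 is forced to False.
x9 is now unconstrained; take x9 = True.

x1=F, x2=T, x3=F, x4=F, x5=F, x6=F, x7=F, x8=T, x9=T, x10=T, x11=T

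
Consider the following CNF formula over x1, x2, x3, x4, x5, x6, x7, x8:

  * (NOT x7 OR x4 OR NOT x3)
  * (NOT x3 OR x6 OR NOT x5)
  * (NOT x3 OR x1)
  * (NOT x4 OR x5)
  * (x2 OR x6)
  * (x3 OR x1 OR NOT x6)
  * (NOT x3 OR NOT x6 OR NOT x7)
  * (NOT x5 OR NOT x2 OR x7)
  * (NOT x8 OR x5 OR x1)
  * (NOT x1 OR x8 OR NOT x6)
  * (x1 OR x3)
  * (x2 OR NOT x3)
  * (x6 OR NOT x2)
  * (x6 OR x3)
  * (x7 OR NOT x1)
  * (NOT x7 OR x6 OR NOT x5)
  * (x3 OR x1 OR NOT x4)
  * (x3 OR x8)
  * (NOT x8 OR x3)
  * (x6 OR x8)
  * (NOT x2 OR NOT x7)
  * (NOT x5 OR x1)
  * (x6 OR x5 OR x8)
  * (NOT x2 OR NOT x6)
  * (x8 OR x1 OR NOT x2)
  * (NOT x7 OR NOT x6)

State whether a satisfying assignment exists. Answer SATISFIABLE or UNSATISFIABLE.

x6 = True:
  propagation gives x2=False, x3=False, x1=True, x8=True; an empty clause results — contradiction.
x6 = False:
  propagation gives x2=True; an empty clause results — contradiction.
Every branch closes, so no satisfying assignment exists.

UNSATISFIABLE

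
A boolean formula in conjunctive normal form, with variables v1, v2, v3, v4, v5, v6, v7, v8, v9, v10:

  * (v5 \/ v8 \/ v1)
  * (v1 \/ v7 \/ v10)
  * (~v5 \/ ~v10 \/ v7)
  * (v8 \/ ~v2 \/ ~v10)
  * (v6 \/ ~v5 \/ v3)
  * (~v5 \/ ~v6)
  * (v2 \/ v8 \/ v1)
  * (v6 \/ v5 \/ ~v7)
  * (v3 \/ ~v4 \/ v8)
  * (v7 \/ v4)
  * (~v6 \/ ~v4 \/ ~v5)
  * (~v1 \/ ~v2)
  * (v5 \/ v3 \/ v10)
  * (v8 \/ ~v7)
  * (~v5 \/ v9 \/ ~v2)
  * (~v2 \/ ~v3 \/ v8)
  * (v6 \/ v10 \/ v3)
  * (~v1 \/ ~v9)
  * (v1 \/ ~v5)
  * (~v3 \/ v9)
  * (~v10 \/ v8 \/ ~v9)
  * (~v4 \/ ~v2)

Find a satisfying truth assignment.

v1=False  v2=True  v3=True  v4=False  v5=False  v6=True  v7=True  v8=True  v9=True  v10=True

v8 occurs only positively in the remaining clauses — set v8 = True.
Set v1 = False and propagate.
  then v5 is forced to False.
The remaining clauses are satisfied by v2 = True, v3 = True, v4 = False, v6 = True, v7 = True, v9 = True, v10 = True.
Every clause has at least one true literal under this assignment.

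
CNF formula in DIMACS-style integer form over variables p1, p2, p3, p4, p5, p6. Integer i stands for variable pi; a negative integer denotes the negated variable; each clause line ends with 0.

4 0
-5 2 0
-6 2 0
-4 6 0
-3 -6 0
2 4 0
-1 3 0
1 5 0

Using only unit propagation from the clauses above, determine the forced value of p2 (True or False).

True

Unit clause (p4) sets p4 = True.
(p6 || !p4) with p4 = True leaves only p6, so p6 = True.
From (!p6 || p2) and p6 = True: p2 = True.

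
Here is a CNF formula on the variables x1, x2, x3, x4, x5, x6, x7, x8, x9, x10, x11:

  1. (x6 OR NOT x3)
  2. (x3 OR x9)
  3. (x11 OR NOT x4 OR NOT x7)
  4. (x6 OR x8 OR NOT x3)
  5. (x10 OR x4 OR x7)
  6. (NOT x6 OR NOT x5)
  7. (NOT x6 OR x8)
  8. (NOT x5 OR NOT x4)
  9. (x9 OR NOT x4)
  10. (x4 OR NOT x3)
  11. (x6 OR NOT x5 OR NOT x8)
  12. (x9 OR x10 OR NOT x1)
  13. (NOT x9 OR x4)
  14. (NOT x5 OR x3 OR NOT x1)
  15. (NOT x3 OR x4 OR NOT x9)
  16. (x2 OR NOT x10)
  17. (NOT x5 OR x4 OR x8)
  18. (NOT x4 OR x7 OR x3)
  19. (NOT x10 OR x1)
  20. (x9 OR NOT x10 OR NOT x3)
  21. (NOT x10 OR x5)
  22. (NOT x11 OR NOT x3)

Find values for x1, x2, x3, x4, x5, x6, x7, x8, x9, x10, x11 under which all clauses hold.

x1 = True, x2 = False, x3 = False, x4 = True, x5 = False, x6 = False, x7 = True, x8 = True, x9 = True, x10 = False, x11 = True

Try x1 = True.
The remaining clauses are satisfied by x2 = False, x3 = False, x4 = True, x5 = False, x6 = False, x7 = True, x8 = True, x9 = True, x10 = False, x11 = True.
Check each clause:
  1. (x6 OR NOT x3) — NOT x3 is true.
  2. (x9 OR x3) — x9 is true.
  3. (NOT x7 OR NOT x4 OR x11) — x11 is true.
  4. (NOT x3 OR x6 OR x8) — x8 is true.
  5. (x7 OR x4 OR x10) — x4 is true.
  6. (NOT x5 OR NOT x6) — NOT x6 is true.
  7. (NOT x6 OR x8) — x8 is true.
  8. (NOT x5 OR NOT x4) — NOT x5 is true.
  9. (NOT x4 OR x9) — x9 is true.
  10. (x4 OR NOT x3) — x4 is true.
  11. (x6 OR NOT x8 OR NOT x5) — NOT x5 is true.
  12. (x10 OR x9 OR NOT x1) — x9 is true.
  13. (NOT x9 OR x4) — x4 is true.
  14. (NOT x5 OR x3 OR NOT x1) — NOT x5 is true.
  15. (NOT x3 OR x4 OR NOT x9) — x4 is true.
  16. (NOT x10 OR x2) — NOT x10 is true.
  17. (x8 OR x4 OR NOT x5) — x8 is true.
  18. (x3 OR x7 OR NOT x4) — x7 is true.
  19. (x1 OR NOT x10) — x1 is true.
  20. (NOT x3 OR x9 OR NOT x10) — x9 is true.
  21. (NOT x10 OR x5) — NOT x10 is true.
  22. (NOT x11 OR NOT x3) — NOT x3 is true.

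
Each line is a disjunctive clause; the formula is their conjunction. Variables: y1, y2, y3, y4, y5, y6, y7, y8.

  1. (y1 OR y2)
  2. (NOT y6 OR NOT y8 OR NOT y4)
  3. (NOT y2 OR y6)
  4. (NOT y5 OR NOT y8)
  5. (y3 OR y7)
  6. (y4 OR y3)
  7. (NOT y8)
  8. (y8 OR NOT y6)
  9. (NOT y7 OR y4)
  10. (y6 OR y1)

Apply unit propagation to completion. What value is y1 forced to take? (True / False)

Unit clause (NOT y8) sets y8 = False.
(NOT y6 OR y8): since y8 = False, the clause reduces to (NOT y6). y6 = False.
In (NOT y2 OR y6), y6 is now false; NOT y2 must hold, so y2 = False.
(y2 OR y1) with y2 = False leaves only y1, so y1 = True.

True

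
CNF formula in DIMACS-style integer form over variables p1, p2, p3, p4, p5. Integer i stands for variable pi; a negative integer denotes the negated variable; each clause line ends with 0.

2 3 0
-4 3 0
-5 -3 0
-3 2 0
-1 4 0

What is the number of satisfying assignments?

5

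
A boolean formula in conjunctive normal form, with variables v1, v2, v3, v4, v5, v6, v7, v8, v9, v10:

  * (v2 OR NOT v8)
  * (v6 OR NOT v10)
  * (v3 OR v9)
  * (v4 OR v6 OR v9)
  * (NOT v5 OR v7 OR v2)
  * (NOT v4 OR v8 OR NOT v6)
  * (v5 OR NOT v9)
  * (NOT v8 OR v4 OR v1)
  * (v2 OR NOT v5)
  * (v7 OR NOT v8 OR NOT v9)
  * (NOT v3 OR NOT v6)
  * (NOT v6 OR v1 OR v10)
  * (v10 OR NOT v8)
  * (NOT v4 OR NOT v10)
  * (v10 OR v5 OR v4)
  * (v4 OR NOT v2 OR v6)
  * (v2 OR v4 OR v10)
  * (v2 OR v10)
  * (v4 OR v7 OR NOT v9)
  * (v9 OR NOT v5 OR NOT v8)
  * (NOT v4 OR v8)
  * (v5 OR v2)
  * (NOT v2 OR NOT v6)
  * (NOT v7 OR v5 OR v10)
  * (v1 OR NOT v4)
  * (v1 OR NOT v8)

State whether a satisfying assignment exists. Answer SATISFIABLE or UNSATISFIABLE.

UNSATISFIABLE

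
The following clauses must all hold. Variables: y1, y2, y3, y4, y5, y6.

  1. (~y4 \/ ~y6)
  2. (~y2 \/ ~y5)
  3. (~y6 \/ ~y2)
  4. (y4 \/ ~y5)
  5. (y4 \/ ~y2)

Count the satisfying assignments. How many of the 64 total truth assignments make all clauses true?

Split on y2, then y4.
  y2=T, y4=T: remaining (y1,y3,y5,y6) ∈ {(F,F,F,F); (F,T,F,F); (T,F,F,F); (T,T,F,F)} — 4.
  y2=T, y4=F: a clause becomes empty — 0.
  y2=F, y4=T: forces y6=F; y1, y3, y5 free → 2^3 = 8.
  y2=F, y4=F: forces y5=F; y1, y3, y6 free → 2^3 = 8.
Total: 4 + 0 + 8 + 8 = 20.

20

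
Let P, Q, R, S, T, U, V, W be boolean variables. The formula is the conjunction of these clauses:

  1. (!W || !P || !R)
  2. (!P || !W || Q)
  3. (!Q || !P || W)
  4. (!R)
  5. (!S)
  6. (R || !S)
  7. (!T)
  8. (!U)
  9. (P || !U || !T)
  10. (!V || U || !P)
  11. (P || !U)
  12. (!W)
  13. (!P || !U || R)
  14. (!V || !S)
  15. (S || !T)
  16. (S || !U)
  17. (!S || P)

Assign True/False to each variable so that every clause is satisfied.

(!R) is a unit clause, so R = False.
The clause (!S) is unit: S must be False.
Unit propagation: (!T) forces T = False.
(!U) is a unit clause, so U = False.
(!W) is a unit clause, so W = False.
P occurs only negated in the remaining clauses — set P = False.
V occurs only negated in the remaining clauses — set V = False.
Q is now unconstrained; take Q = True.
Check each clause:
  1. (!W || !P || !R) — !W is true.
  2. (!P || !W || Q) — !W is true.
  3. (!Q || W || !P) — !P is true.
  4. (!R) — !R is true.
  5. (!S) — !S is true.
  6. (R || !S) — !S is true.
  7. (!T) — !T is true.
  8. (!U) — !U is true.
  9. (!T || P || !U) — !U is true.
  10. (!V || !P || U) — !V is true.
  11. (!U || P) — !U is true.
  12. (!W) — !W is true.
  13. (!U || !P || R) — !U is true.
  14. (!V || !S) — !V is true.
  15. (!T || S) — !T is true.
  16. (S || !U) — !U is true.
  17. (!S || P) — !S is true.

P=False, Q=True, R=False, S=False, T=False, U=False, V=False, W=False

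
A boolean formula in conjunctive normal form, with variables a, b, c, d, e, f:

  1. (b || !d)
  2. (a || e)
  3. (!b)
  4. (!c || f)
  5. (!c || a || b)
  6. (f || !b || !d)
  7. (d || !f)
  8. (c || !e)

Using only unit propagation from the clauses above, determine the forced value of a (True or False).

True

Unit clause (!b) sets b = False.
In (!d || b), b is now false; !d must hold, so d = False.
(!f || d): since d = False, the clause reduces to (!f). f = False.
From (f || !c) and f = False: c = False.
(c || !e): since c = False, the clause reduces to (!e). e = False.
(e || a) with e = False leaves only a, so a = True.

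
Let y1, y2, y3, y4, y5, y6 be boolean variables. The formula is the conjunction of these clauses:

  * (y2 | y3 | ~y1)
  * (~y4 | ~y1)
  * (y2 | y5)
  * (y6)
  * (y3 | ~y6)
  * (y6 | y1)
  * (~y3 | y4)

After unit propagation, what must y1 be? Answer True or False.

False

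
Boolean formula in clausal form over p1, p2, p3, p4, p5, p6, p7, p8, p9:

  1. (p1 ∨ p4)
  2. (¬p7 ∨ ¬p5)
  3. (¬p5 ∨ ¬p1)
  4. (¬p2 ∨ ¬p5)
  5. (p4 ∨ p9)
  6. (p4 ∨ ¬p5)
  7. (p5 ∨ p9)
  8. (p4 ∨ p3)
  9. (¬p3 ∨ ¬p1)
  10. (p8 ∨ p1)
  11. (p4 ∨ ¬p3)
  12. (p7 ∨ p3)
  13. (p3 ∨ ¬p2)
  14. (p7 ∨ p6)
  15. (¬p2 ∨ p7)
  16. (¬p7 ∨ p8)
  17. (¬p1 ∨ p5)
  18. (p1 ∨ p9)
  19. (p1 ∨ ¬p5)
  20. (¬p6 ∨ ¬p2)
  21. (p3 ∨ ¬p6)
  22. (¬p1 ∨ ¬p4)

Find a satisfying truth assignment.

p1=0, p2=0, p3=1, p4=1, p5=0, p6=1, p7=0, p8=1, p9=1

Pure literal: p2 appears only negated; assign p2 = False.
p8 occurs only positively in the remaining clauses — set p8 = True.
Set p1 = False and propagate.
  then p4 is forced to True.
  then p9 is forced to True.
  then p5 is forced to False.
Try p3 = True.
Try p6 = True.
p7 is now unconstrained; take p7 = False.
Every clause has at least one true literal under this assignment.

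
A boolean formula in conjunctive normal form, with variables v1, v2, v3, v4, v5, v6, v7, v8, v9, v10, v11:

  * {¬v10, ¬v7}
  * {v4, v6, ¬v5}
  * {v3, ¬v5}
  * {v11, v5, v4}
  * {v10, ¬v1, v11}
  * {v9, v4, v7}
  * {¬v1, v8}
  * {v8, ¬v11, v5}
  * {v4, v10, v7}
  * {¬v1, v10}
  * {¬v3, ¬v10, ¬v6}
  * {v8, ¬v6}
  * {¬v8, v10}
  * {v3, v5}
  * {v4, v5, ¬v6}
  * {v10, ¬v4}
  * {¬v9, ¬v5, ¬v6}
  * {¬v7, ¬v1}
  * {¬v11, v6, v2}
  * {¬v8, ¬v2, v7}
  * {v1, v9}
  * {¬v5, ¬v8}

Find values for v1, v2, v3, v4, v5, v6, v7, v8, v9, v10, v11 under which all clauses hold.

v1 = 1  v2 = 0  v3 = 1  v4 = 1  v5 = 0  v6 = 0  v7 = 0  v8 = 1  v9 = 1  v10 = 1  v11 = 0

Check each clause:
  1. {¬v7, ¬v10} — ¬v7 is true.
  2. {¬v5, v6, v4} — ¬v5 is true.
  3. {v3, ¬v5} — v3 is true.
  4. {v5, v4, v11} — v4 is true.
  5. {v11, ¬v1, v10} — v10 is true.
  6. {v7, v9, v4} — v9 is true.
  7. {¬v1, v8} — v8 is true.
  8. {¬v11, v8, v5} — v8 is true.
  9. {v4, v7, v10} — v10 is true.
  10. {¬v1, v10} — v10 is true.
  11. {¬v6, ¬v3, ¬v10} — ¬v6 is true.
  12. {v8, ¬v6} — v8 is true.
  13. {¬v8, v10} — v10 is true.
  14. {v3, v5} — v3 is true.
  15. {v4, ¬v6, v5} — ¬v6 is true.
  16. {¬v4, v10} — v10 is true.
  17. {¬v9, ¬v6, ¬v5} — ¬v6 is true.
  18. {¬v7, ¬v1} — ¬v7 is true.
  19. {¬v11, v6, v2} — ¬v11 is true.
  20. {¬v2, v7, ¬v8} — ¬v2 is true.
  21. {v1, v9} — v1 is true.
  22. {¬v5, ¬v8} — ¬v5 is true.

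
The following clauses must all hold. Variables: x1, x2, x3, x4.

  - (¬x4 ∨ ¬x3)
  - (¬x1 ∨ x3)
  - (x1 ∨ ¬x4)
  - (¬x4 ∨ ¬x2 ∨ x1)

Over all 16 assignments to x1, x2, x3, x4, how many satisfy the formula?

6

Satisfying assignments:
  x1=0 x2=0 x3=0 x4=0
  x1=0 x2=0 x3=1 x4=0
  x1=0 x2=1 x3=0 x4=0
  x1=0 x2=1 x3=1 x4=0
  x1=1 x2=0 x3=1 x4=0
  x1=1 x2=1 x3=1 x4=0
Count: 6.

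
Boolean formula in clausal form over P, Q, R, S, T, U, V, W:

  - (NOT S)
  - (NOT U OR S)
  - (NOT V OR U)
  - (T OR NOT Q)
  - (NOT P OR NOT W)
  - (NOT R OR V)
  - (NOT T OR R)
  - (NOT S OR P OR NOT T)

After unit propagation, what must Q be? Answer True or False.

False

(NOT S) is a unit clause: S = False.
(NOT U OR S) with S = False leaves only NOT U, so U = False.
(NOT V OR U): since U = False, the clause reduces to (NOT V). V = False.
From (NOT R OR V) and V = False: R = False.
(NOT T OR R) with R = False leaves only NOT T, so T = False.
(T OR NOT Q) with T = False leaves only NOT Q, so Q = False.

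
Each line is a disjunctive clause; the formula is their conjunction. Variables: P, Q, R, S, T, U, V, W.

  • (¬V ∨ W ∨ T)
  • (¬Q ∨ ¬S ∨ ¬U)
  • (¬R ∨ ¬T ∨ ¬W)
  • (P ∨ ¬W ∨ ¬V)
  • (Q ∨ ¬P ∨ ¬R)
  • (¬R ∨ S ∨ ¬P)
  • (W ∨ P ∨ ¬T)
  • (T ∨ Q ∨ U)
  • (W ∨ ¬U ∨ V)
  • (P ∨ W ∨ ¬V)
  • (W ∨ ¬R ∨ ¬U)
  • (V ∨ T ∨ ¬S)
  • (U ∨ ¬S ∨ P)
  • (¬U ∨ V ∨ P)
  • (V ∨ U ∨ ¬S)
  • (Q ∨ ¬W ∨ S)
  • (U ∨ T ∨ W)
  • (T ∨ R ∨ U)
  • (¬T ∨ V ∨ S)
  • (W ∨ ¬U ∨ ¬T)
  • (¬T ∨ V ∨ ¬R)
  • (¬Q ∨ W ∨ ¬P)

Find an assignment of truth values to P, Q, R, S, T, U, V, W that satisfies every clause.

P=T, Q=F, R=F, S=T, T=T, U=F, V=T, W=F

Try P = True.
For the remaining variables, Q = False, R = False, S = True, T = True, U = False, V = True, W = False works.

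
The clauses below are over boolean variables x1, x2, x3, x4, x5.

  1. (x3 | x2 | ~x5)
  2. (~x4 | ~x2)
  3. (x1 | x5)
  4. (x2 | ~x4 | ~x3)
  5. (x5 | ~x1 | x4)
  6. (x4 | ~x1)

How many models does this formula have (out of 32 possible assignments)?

4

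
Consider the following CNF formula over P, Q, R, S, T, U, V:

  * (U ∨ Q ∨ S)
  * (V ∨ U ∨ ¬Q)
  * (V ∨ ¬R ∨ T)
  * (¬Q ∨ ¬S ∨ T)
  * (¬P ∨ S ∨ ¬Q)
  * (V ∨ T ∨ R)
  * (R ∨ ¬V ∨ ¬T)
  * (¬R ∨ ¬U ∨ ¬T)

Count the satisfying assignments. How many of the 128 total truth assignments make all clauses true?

Split on T, then Q.
  T=1, Q=1: 6 of the 32 assignments to (P,R,S,U,V) work.
  T=1, Q=0: P free; 5 ways for (R,S,U,V) × 2^1 = 10.
  T=0, Q=1: remaining (P,R,S,U,V) ∈ {(0,0,0,0,1); (0,0,0,1,1); (0,1,0,0,1); (0,1,0,1,1)} — 4.
  T=0, Q=0: P, R free; 3 ways for (S,U,V) × 2^2 = 12.
Total: 6 + 10 + 4 + 12 = 32.

32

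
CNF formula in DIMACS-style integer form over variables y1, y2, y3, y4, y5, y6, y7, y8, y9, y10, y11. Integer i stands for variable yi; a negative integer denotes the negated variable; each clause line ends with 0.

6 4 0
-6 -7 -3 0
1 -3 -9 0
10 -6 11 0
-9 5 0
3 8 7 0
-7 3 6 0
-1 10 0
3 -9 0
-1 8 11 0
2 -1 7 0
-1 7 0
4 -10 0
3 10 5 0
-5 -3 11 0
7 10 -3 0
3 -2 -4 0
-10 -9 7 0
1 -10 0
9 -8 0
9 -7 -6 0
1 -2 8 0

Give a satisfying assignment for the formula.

y1=1  y2=0  y3=1  y4=1  y5=1  y6=0  y7=1  y8=0  y9=0  y10=1  y11=1

Check each clause:
  1. (y4 || y6) — y4 is true.
  2. (!y3 || !y6 || !y7) — !y6 is true.
  3. (!y9 || y1 || !y3) — y1 is true.
  4. (y10 || !y6 || y11) — !y6 is true.
  5. (!y9 || y5) — y5 is true.
  6. (y7 || y8 || y3) — y3 is true.
  7. (y6 || !y7 || y3) — y3 is true.
  8. (!y1 || y10) — y10 is true.
  9. (y3 || !y9) — y3 is true.
  10. (y8 || y11 || !y1) — y11 is true.
  11. (!y1 || y7 || y2) — y7 is true.
  12. (!y1 || y7) — y7 is true.
  13. (!y10 || y4) — y4 is true.
  14. (y10 || y3 || y5) — y10 is true.
  15. (!y5 || !y3 || y11) — y11 is true.
  16. (y7 || y10 || !y3) — y10 is true.
  17. (!y2 || y3 || !y4) — y3 is true.
  18. (!y10 || !y9 || y7) — !y9 is true.
  19. (!y10 || y1) — y1 is true.
  20. (y9 || !y8) — !y8 is true.
  21. (!y6 || !y7 || y9) — !y6 is true.
  22. (y1 || y8 || !y2) — y1 is true.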